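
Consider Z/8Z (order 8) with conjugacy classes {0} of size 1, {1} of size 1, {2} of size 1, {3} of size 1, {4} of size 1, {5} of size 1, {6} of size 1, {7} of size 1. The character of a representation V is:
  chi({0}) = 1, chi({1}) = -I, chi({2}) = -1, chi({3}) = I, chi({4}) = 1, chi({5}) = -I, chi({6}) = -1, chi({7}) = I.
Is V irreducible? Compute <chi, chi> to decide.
Irreducible: <chi, chi> = 1.

Working: <chi, chi> = (1/|G|) sum_C |C| * |chi(C)|^2 = (1/8)[1*|1|^2 + 1*|-I|^2 + 1*|-1|^2 + 1*|I|^2 + 1*|1|^2 + 1*|-I|^2 + 1*|-1|^2 + 1*|I|^2]
  = (1/8)[(1) + (1) + (1) + (1) + (1) + (1) + (1) + (1)] = 8/8 = 1.
(Exp terms are combined using exp(i*s)*conj(exp(i*t)) = exp(i*(s-t)), and sums of them are collapsed using the identity that for every m > 1 the m distinct m-th roots of unity sum to 0, e.g. 1 + exp(2*I*pi/3) + exp(-2*I*pi/3) = 0.)
A character is irreducible iff <chi, chi> = 1, so this representation is irreducible.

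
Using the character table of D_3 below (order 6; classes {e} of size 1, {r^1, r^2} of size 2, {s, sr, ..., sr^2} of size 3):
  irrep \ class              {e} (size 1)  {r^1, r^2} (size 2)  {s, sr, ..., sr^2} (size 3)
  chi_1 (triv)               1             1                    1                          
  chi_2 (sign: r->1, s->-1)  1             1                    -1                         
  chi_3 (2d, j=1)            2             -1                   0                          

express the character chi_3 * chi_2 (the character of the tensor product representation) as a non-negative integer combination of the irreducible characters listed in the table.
chi_3 tensor chi_2 = chi_3 (all other irreducibles have multiplicity 0).

Explanation: The character of a tensor product is the pointwise product (chi_3 * chi_2)(C) = chi_3(C) * chi_2(C):
  {e}: (2)*(1), {r^1, r^2}: (-1)*(1), {s, sr, ..., sr^2}: (0)*(-1)
so (chi_3 * chi_2) takes values
  {e} -> 2, {r^1, r^2} -> -1, {s, sr, ..., sr^2} -> 0.
Now take the inner product of this character with each irreducible chi from the table, <chi_3*chi_2, chi> = (1/6) sum_C |C| (chi_3*chi_2)(C) conj(chi(C)):
  <chi_3*chi_2, chi_1> = (1/6)[1*(2)*conj(1) + 2*(-1)*conj(1) + 3*(0)*conj(1)]
      = (1/6)[(2) + (-2) + (0)] = 0/6 = 0
  <chi_3*chi_2, chi_2> = (1/6)[1*(2)*conj(1) + 2*(-1)*conj(1) + 3*(0)*conj(-1)]
      = (1/6)[(2) + (-2) + (0)] = 0/6 = 0
  <chi_3*chi_2, chi_3> = (1/6)[1*(2)*conj(2) + 2*(-1)*conj(-1) + 3*(0)*conj(0)]
      = (1/6)[(4) + (2) + (0)] = 6/6 = 1
Hence the multiplicities are chi_3: 1. Dimension check: dim(chi_3)*dim(chi_2) = 2*1 = 2 and sum (mult * dim) = 1*2 = 2.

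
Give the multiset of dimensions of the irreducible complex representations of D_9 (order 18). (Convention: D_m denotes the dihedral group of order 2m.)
Dimensions: 1, 1, 2, 2, 2, 2

Details: There are 6 irreducibles (= number of conjugacy classes). Their dimensions d_i satisfy sum d_i^2 = |G| = 18: 1 + 1 + 4 + 4 + 4 + 4 = 18.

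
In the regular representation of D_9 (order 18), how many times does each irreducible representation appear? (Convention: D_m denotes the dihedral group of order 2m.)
Each irreducible V_i of dimension d_i appears with multiplicity d_i, i.e. rho_reg = (direct sum over all irreducibles V_i) d_i V_i. The irreducible dimensions for D_9 are 1, 1, 2, 2, 2, 2: 2 irreducibles of dimension 1, each with multiplicity 1; 4 irreducibles of dimension 2, each with multiplicity 2. Total dimension 2*1*1 + 4*2*2 = 18 = |G|.

Working: General theorem: in the regular representation of a finite group G, each irreducible appears with multiplicity equal to its dimension. Check: dim(rho_reg) = sum d_i^2 = 1 + 1 + 4 + 4 + 4 + 4 = 18 = |G|.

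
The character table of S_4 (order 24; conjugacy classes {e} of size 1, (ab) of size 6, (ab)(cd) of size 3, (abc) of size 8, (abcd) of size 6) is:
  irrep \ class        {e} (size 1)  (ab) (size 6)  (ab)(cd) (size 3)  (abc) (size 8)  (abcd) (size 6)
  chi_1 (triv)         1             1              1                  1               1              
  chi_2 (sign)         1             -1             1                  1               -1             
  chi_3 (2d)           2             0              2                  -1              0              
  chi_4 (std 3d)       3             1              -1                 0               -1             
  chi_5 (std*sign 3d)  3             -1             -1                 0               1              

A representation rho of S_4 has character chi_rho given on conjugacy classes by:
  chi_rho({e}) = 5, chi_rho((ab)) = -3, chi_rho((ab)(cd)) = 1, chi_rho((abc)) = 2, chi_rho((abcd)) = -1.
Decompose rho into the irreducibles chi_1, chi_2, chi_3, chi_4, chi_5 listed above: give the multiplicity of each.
Multiplicities: chi_1: 0, chi_2: 2, chi_3: 0, chi_4: 0, chi_5: 1.

Proof sketch: Use <chi_rho, chi> = (1/|G|) sum_C |C| * chi_rho(C) * conj(chi(C)) with |G| = 24 for each irreducible chi in the table:
  <chi_rho, chi_1> = (1/24)[1*(5)*conj(1) + 6*(-3)*conj(1) + 3*(1)*conj(1) + 8*(2)*conj(1) + 6*(-1)*conj(1)]
      = (1/24)[(5) + (-18) + (3) + (16) + (-6)] = 0/24 = 0
  <chi_rho, chi_2> = (1/24)[1*(5)*conj(1) + 6*(-3)*conj(-1) + 3*(1)*conj(1) + 8*(2)*conj(1) + 6*(-1)*conj(-1)]
      = (1/24)[(5) + (18) + (3) + (16) + (6)] = 48/24 = 2
  <chi_rho, chi_3> = (1/24)[1*(5)*conj(2) + 6*(-3)*conj(0) + 3*(1)*conj(2) + 8*(2)*conj(-1) + 6*(-1)*conj(0)]
      = (1/24)[(10) + (0) + (6) + (-16) + (0)] = 0/24 = 0
  <chi_rho, chi_4> = (1/24)[1*(5)*conj(3) + 6*(-3)*conj(1) + 3*(1)*conj(-1) + 8*(2)*conj(0) + 6*(-1)*conj(-1)]
      = (1/24)[(15) + (-18) + (-3) + (0) + (6)] = 0/24 = 0
  <chi_rho, chi_5> = (1/24)[1*(5)*conj(3) + 6*(-3)*conj(-1) + 3*(1)*conj(-1) + 8*(2)*conj(0) + 6*(-1)*conj(1)]
      = (1/24)[(15) + (18) + (-3) + (0) + (-6)] = 24/24 = 1
Dimension check: dim(rho) = sum (mult * dim) = 0*1 + 2*1 + 0*2 + 0*3 + 1*3 = 5 = chi_rho(e) = 5.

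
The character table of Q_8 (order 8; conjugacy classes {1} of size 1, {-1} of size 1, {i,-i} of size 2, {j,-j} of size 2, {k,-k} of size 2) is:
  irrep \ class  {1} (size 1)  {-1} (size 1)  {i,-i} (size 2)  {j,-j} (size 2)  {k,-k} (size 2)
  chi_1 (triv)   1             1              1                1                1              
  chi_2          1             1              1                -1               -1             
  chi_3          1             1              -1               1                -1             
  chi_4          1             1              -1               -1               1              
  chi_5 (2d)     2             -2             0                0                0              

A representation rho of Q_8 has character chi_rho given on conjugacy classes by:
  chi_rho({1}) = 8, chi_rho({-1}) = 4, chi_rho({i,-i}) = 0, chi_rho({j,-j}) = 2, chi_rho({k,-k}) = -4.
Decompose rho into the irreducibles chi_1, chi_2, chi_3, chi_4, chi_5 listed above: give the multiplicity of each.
Multiplicities: chi_1: 1, chi_2: 2, chi_3: 3, chi_4: 0, chi_5: 1.

Reasoning: Use <chi_rho, chi> = (1/|G|) sum_C |C| * chi_rho(C) * conj(chi(C)) with |G| = 8 for each irreducible chi in the table:
  <chi_rho, chi_1> = (1/8)[1*(8)*conj(1) + 1*(4)*conj(1) + 2*(0)*conj(1) + 2*(2)*conj(1) + 2*(-4)*conj(1)]
      = (1/8)[(8) + (4) + (0) + (4) + (-8)] = 8/8 = 1
  <chi_rho, chi_2> = (1/8)[1*(8)*conj(1) + 1*(4)*conj(1) + 2*(0)*conj(1) + 2*(2)*conj(-1) + 2*(-4)*conj(-1)]
      = (1/8)[(8) + (4) + (0) + (-4) + (8)] = 16/8 = 2
  <chi_rho, chi_3> = (1/8)[1*(8)*conj(1) + 1*(4)*conj(1) + 2*(0)*conj(-1) + 2*(2)*conj(1) + 2*(-4)*conj(-1)]
      = (1/8)[(8) + (4) + (0) + (4) + (8)] = 24/8 = 3
  <chi_rho, chi_4> = (1/8)[1*(8)*conj(1) + 1*(4)*conj(1) + 2*(0)*conj(-1) + 2*(2)*conj(-1) + 2*(-4)*conj(1)]
      = (1/8)[(8) + (4) + (0) + (-4) + (-8)] = 0/8 = 0
  <chi_rho, chi_5> = (1/8)[1*(8)*conj(2) + 1*(4)*conj(-2) + 2*(0)*conj(0) + 2*(2)*conj(0) + 2*(-4)*conj(0)]
      = (1/8)[(16) + (-8) + (0) + (0) + (0)] = 8/8 = 1
Dimension check: dim(rho) = sum (mult * dim) = 1*1 + 2*1 + 3*1 + 0*1 + 1*2 = 8 = chi_rho(e) = 8.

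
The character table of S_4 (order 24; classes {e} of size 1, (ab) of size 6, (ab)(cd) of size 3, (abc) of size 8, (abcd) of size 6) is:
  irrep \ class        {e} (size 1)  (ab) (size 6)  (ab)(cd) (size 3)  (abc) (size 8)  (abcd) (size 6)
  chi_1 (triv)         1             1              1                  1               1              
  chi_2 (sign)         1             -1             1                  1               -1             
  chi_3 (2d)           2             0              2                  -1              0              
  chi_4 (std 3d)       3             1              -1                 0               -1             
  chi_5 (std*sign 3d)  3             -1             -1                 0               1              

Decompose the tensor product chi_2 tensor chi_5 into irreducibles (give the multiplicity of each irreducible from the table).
chi_2 tensor chi_5 = chi_4 (all other irreducibles have multiplicity 0).

Explanation: The character of a tensor product is the pointwise product (chi_2 * chi_5)(C) = chi_2(C) * chi_5(C):
  {e}: (1)*(3), (ab): (-1)*(-1), (ab)(cd): (1)*(-1), (abc): (1)*(0), (abcd): (-1)*(1)
so (chi_2 * chi_5) takes values
  {e} -> 3, (ab) -> 1, (ab)(cd) -> -1, (abc) -> 0, (abcd) -> -1.
Now take the inner product of this character with each irreducible chi from the table, <chi_2*chi_5, chi> = (1/24) sum_C |C| (chi_2*chi_5)(C) conj(chi(C)):
  <chi_2*chi_5, chi_1> = (1/24)[1*(3)*conj(1) + 6*(1)*conj(1) + 3*(-1)*conj(1) + 8*(0)*conj(1) + 6*(-1)*conj(1)]
      = (1/24)[(3) + (6) + (-3) + (0) + (-6)] = 0/24 = 0
  <chi_2*chi_5, chi_2> = (1/24)[1*(3)*conj(1) + 6*(1)*conj(-1) + 3*(-1)*conj(1) + 8*(0)*conj(1) + 6*(-1)*conj(-1)]
      = (1/24)[(3) + (-6) + (-3) + (0) + (6)] = 0/24 = 0
  <chi_2*chi_5, chi_3> = (1/24)[1*(3)*conj(2) + 6*(1)*conj(0) + 3*(-1)*conj(2) + 8*(0)*conj(-1) + 6*(-1)*conj(0)]
      = (1/24)[(6) + (0) + (-6) + (0) + (0)] = 0/24 = 0
  <chi_2*chi_5, chi_4> = (1/24)[1*(3)*conj(3) + 6*(1)*conj(1) + 3*(-1)*conj(-1) + 8*(0)*conj(0) + 6*(-1)*conj(-1)]
      = (1/24)[(9) + (6) + (3) + (0) + (6)] = 24/24 = 1
  <chi_2*chi_5, chi_5> = (1/24)[1*(3)*conj(3) + 6*(1)*conj(-1) + 3*(-1)*conj(-1) + 8*(0)*conj(0) + 6*(-1)*conj(1)]
      = (1/24)[(9) + (-6) + (3) + (0) + (-6)] = 0/24 = 0
Hence the multiplicities are chi_4: 1. Dimension check: dim(chi_2)*dim(chi_5) = 1*3 = 3 and sum (mult * dim) = 1*3 = 3.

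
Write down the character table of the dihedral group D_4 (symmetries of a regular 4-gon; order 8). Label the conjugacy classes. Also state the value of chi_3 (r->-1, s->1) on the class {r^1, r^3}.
Conjugacy classes: {e} of size 1, {r^2} of size 1, {r^1, r^3} of size 2, {s, sr^2, ...} of size 2, {sr, sr^3, ...} of size 2.
Character table:
  irrep \ class              {e} (size 1)  {r^2} (size 1)  {r^1, r^3} (size 2)  {s, sr^2, ...} (size 2)  {sr, sr^3, ...} (size 2)
  chi_1 (triv)               1             1               1                    1                        1                       
  chi_2 (sign: r->1, s->-1)  1             1               1                    -1                       -1                      
  chi_3 (r->-1, s->1)        1             1               -1                   1                        -1                      
  chi_4 (r->-1, s->-1)       1             1               -1                   -1                       1                       
  chi_5 (2d, j=1)            2             -2              0                    0                        0                       

Spot check: chi_3 (r->-1, s->1) on {r^1, r^3} = -1.

Derivation: D_4 has order 2*4 = 8 with 5 conjugacy classes, hence 5 irreducibles. Sum of squared dims 1 + 1 + 1 + 1 + 4 = 8 = |G|. Linear characters come from the abelianisation; the 2-dimensional irreps have character r^k -> 2*cos(2*pi*j*k/4), reflections -> 0.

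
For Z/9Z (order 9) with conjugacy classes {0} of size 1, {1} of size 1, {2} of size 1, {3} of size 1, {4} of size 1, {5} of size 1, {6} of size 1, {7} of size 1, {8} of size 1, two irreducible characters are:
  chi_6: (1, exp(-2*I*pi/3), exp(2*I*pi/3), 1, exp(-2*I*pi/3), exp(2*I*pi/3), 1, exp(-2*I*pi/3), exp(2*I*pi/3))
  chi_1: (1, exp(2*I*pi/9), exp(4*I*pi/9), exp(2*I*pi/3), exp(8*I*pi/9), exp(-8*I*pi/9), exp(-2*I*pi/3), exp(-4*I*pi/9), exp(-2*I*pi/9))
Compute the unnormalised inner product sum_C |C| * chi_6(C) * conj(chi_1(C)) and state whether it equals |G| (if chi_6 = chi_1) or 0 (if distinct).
Sum = 0; so <chi_6, chi_1> = 0 (distinct irreducibles are orthogonal).

Reasoning: Compute term by term over conjugacy classes (|C| * chi_6(C) * conj(chi_1(C))):
  1*(1)*conj(1) + 1*(exp(-2*I*pi/3))*conj(exp(2*I*pi/9)) + 1*(exp(2*I*pi/3))*conj(exp(4*I*pi/9)) + 1*(1)*conj(exp(2*I*pi/3)) + 1*(exp(-2*I*pi/3))*conj(exp(8*I*pi/9)) + 1*(exp(2*I*pi/3))*conj(exp(-8*I*pi/9)) + 1*(1)*conj(exp(-2*I*pi/3)) + 1*(exp(-2*I*pi/3))*conj(exp(-4*I*pi/9)) + 1*(exp(2*I*pi/3))*conj(exp(-2*I*pi/9))
  = (1) + (exp(-8*I*pi/9)) + (exp(2*I*pi/9)) + (exp(-2*I*pi/3)) + (exp(4*I*pi/9)) + (exp(-4*I*pi/9)) + (exp(2*I*pi/3)) + (exp(-2*I*pi/9)) + (exp(8*I*pi/9))
  = 0.
(Exp terms are combined using exp(i*s)*conj(exp(i*t)) = exp(i*(s-t)), and sums of them are collapsed using the identity that for every m > 1 the m distinct m-th roots of unity sum to 0, e.g. 1 + exp(2*I*pi/3) + exp(-2*I*pi/3) = 0.)
Dividing by |G| = 9 gives 0/9 = 0, matching the row-orthogonality relation <chi_6, chi_1> = [chi_6 = chi_1].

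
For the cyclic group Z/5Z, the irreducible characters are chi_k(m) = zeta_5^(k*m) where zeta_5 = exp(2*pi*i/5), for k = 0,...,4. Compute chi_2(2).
chi_2(2) = zeta_5^4 = exp(-2*I*pi/5)

Why: chi_2(2) = zeta_5^(2*2) = zeta_5^4. Since zeta_5^5 = 1, this equals zeta_5^4 = exp(2*pi*i*4/5) = exp(-2*I*pi/5).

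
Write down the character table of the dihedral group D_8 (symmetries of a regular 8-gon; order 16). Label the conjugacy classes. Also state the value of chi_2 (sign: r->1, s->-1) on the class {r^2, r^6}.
Conjugacy classes: {e} of size 1, {r^4} of size 1, {r^1, r^7} of size 2, {r^2, r^6} of size 2, {r^3, r^5} of size 2, {s, sr^2, ...} of size 4, {sr, sr^3, ...} of size 4.
Character table:
  irrep \ class              {e} (size 1)  {r^4} (size 1)  {r^1, r^7} (size 2)  {r^2, r^6} (size 2)  {r^3, r^5} (size 2)  {s, sr^2, ...} (size 4)  {sr, sr^3, ...} (size 4)
  chi_1 (triv)               1             1               1                    1                    1                    1                        1                       
  chi_2 (sign: r->1, s->-1)  1             1               1                    1                    1                    -1                       -1                      
  chi_3 (r->-1, s->1)        1             1               -1                   1                    -1                   1                        -1                      
  chi_4 (r->-1, s->-1)       1             1               -1                   1                    -1                   -1                       1                       
  chi_5 (2d, j=1)            2             -2              sqrt(2)              0                    -sqrt(2)             0                        0                       
  chi_6 (2d, j=2)            2             2               0                    -2                   0                    0                        0                       
  chi_7 (2d, j=3)            2             -2              -sqrt(2)             0                    sqrt(2)              0                        0                       

Spot check: chi_2 (sign: r->1, s->-1) on {r^2, r^6} = 1.

D_8 has order 2*8 = 16 with 7 conjugacy classes, hence 7 irreducibles. Sum of squared dims 1 + 1 + 1 + 1 + 4 + 4 + 4 = 16 = |G|. Linear characters come from the abelianisation; the 2-dimensional irreps have character r^k -> 2*cos(2*pi*j*k/8), reflections -> 0.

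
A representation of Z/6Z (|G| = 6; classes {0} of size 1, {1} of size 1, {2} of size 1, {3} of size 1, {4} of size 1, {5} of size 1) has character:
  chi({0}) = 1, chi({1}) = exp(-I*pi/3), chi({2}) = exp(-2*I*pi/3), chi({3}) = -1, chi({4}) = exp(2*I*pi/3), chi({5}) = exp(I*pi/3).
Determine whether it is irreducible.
Irreducible: <chi, chi> = 1.

Solution. <chi, chi> = (1/|G|) sum_C |C| * |chi(C)|^2 = (1/6)[1*|1|^2 + 1*|exp(-I*pi/3)|^2 + 1*|exp(-2*I*pi/3)|^2 + 1*|-1|^2 + 1*|exp(2*I*pi/3)|^2 + 1*|exp(I*pi/3)|^2]
  = (1/6)[(1) + (1) + (1) + (1) + (1) + (1)] = 6/6 = 1.
(Exp terms are combined using exp(i*s)*conj(exp(i*t)) = exp(i*(s-t)), and sums of them are collapsed using the identity that for every m > 1 the m distinct m-th roots of unity sum to 0, e.g. 1 + exp(2*I*pi/3) + exp(-2*I*pi/3) = 0.)
A character is irreducible iff <chi, chi> = 1, so this representation is irreducible.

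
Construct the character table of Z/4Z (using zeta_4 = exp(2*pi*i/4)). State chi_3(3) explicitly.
Character table of Z/4Z (irreps indexed chi_0,...,chi_3 with chi_k(m) = zeta_4^(k*m), zeta_4 = exp(2*pi*i/4)):
  irrep \ class  {0} (size 1)  {1} (size 1)  {2} (size 1)  {3} (size 1)
  chi_0          1             1             1             1           
  chi_1          1             I             -1            -I          
  chi_2          1             -1            1             -1          
  chi_3          1             -I            -1            I           

Spot check: chi_3(3) = zeta_4^(3*3) = zeta_4^9 = I.

Solution. Z/4Z is abelian, so all 4 irreducible complex representations are 1-dimensional. They are given by chi_k(m) = zeta_4^(k*m) for k = 0,...,3. Row orthogonality: sum_m chi_k(m) conj(chi_l(m)) = 4 * [k = l].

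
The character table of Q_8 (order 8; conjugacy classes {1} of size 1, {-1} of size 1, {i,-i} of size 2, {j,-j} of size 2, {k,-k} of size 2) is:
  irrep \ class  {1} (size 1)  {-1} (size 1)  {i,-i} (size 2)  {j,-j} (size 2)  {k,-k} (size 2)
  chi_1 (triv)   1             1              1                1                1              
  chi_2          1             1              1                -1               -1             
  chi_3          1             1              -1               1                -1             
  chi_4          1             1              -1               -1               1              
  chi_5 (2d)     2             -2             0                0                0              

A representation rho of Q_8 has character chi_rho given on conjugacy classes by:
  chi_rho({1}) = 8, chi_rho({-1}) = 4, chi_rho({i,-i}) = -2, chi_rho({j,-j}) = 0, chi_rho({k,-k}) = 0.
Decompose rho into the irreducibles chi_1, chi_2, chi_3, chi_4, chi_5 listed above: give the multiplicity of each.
Multiplicities: chi_1: 1, chi_2: 1, chi_3: 2, chi_4: 2, chi_5: 1.

Proof sketch: Use <chi_rho, chi> = (1/|G|) sum_C |C| * chi_rho(C) * conj(chi(C)) with |G| = 8 for each irreducible chi in the table:
  <chi_rho, chi_1> = (1/8)[1*(8)*conj(1) + 1*(4)*conj(1) + 2*(-2)*conj(1) + 2*(0)*conj(1) + 2*(0)*conj(1)]
      = (1/8)[(8) + (4) + (-4) + (0) + (0)] = 8/8 = 1
  <chi_rho, chi_2> = (1/8)[1*(8)*conj(1) + 1*(4)*conj(1) + 2*(-2)*conj(1) + 2*(0)*conj(-1) + 2*(0)*conj(-1)]
      = (1/8)[(8) + (4) + (-4) + (0) + (0)] = 8/8 = 1
  <chi_rho, chi_3> = (1/8)[1*(8)*conj(1) + 1*(4)*conj(1) + 2*(-2)*conj(-1) + 2*(0)*conj(1) + 2*(0)*conj(-1)]
      = (1/8)[(8) + (4) + (4) + (0) + (0)] = 16/8 = 2
  <chi_rho, chi_4> = (1/8)[1*(8)*conj(1) + 1*(4)*conj(1) + 2*(-2)*conj(-1) + 2*(0)*conj(-1) + 2*(0)*conj(1)]
      = (1/8)[(8) + (4) + (4) + (0) + (0)] = 16/8 = 2
  <chi_rho, chi_5> = (1/8)[1*(8)*conj(2) + 1*(4)*conj(-2) + 2*(-2)*conj(0) + 2*(0)*conj(0) + 2*(0)*conj(0)]
      = (1/8)[(16) + (-8) + (0) + (0) + (0)] = 8/8 = 1
Dimension check: dim(rho) = sum (mult * dim) = 1*1 + 1*1 + 2*1 + 2*1 + 1*2 = 8 = chi_rho(e) = 8.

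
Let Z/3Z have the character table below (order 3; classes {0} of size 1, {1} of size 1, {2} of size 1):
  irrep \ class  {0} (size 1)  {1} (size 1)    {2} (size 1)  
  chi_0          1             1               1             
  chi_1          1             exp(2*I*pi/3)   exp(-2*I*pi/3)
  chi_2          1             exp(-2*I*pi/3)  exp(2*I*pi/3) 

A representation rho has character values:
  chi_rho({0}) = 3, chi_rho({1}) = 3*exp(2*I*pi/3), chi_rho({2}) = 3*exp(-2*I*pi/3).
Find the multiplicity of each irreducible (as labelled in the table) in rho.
Multiplicities: chi_0: 0, chi_1: 3, chi_2: 0.

Use <chi_rho, chi> = (1/|G|) sum_C |C| * chi_rho(C) * conj(chi(C)) with |G| = 3 for each irreducible chi in the table:
  <chi_rho, chi_0> = (1/3)[1*(3)*conj(1) + 1*(3*exp(2*I*pi/3))*conj(1) + 1*(3*exp(-2*I*pi/3))*conj(1)]
      = (1/3)[(3) + (3*exp(2*I*pi/3)) + (3*exp(-2*I*pi/3))] = 0/3 = 0
  <chi_rho, chi_1> = (1/3)[1*(3)*conj(1) + 1*(3*exp(2*I*pi/3))*conj(exp(2*I*pi/3)) + 1*(3*exp(-2*I*pi/3))*conj(exp(-2*I*pi/3))]
      = (1/3)[(3) + (3) + (3)] = 9/3 = 3
  <chi_rho, chi_2> = (1/3)[1*(3)*conj(1) + 1*(3*exp(2*I*pi/3))*conj(exp(-2*I*pi/3)) + 1*(3*exp(-2*I*pi/3))*conj(exp(2*I*pi/3))]
      = (1/3)[(3) + (3*exp(-2*I*pi/3)) + (3*exp(2*I*pi/3))] = 0/3 = 0
(Exp terms are combined using exp(i*s)*conj(exp(i*t)) = exp(i*(s-t)), and sums of them are collapsed using the identity that for every m > 1 the m distinct m-th roots of unity sum to 0, e.g. 1 + exp(2*I*pi/3) + exp(-2*I*pi/3) = 0.)
Dimension check: dim(rho) = sum (mult * dim) = 0*1 + 3*1 + 0*1 = 3 = chi_rho(e) = 3.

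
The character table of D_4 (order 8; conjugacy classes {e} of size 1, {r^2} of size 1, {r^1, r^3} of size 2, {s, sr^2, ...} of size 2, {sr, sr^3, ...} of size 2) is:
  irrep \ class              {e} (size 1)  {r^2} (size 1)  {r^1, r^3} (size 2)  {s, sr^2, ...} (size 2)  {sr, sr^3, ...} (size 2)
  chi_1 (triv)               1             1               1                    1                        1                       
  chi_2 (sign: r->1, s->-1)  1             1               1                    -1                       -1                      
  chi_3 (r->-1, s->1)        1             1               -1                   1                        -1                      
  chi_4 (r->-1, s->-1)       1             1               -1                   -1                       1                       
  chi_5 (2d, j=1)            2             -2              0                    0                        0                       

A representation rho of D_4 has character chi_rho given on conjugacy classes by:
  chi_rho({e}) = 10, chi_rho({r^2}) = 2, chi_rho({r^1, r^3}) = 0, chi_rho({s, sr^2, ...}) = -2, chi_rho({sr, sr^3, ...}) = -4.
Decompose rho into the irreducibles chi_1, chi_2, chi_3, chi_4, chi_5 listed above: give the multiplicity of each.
Multiplicities: chi_1: 0, chi_2: 3, chi_3: 2, chi_4: 1, chi_5: 2.

Details: Use <chi_rho, chi> = (1/|G|) sum_C |C| * chi_rho(C) * conj(chi(C)) with |G| = 8 for each irreducible chi in the table:
  <chi_rho, chi_1> = (1/8)[1*(10)*conj(1) + 1*(2)*conj(1) + 2*(0)*conj(1) + 2*(-2)*conj(1) + 2*(-4)*conj(1)]
      = (1/8)[(10) + (2) + (0) + (-4) + (-8)] = 0/8 = 0
  <chi_rho, chi_2> = (1/8)[1*(10)*conj(1) + 1*(2)*conj(1) + 2*(0)*conj(1) + 2*(-2)*conj(-1) + 2*(-4)*conj(-1)]
      = (1/8)[(10) + (2) + (0) + (4) + (8)] = 24/8 = 3
  <chi_rho, chi_3> = (1/8)[1*(10)*conj(1) + 1*(2)*conj(1) + 2*(0)*conj(-1) + 2*(-2)*conj(1) + 2*(-4)*conj(-1)]
      = (1/8)[(10) + (2) + (0) + (-4) + (8)] = 16/8 = 2
  <chi_rho, chi_4> = (1/8)[1*(10)*conj(1) + 1*(2)*conj(1) + 2*(0)*conj(-1) + 2*(-2)*conj(-1) + 2*(-4)*conj(1)]
      = (1/8)[(10) + (2) + (0) + (4) + (-8)] = 8/8 = 1
  <chi_rho, chi_5> = (1/8)[1*(10)*conj(2) + 1*(2)*conj(-2) + 2*(0)*conj(0) + 2*(-2)*conj(0) + 2*(-4)*conj(0)]
      = (1/8)[(20) + (-4) + (0) + (0) + (0)] = 16/8 = 2
Dimension check: dim(rho) = sum (mult * dim) = 0*1 + 3*1 + 2*1 + 1*1 + 2*2 = 10 = chi_rho(e) = 10.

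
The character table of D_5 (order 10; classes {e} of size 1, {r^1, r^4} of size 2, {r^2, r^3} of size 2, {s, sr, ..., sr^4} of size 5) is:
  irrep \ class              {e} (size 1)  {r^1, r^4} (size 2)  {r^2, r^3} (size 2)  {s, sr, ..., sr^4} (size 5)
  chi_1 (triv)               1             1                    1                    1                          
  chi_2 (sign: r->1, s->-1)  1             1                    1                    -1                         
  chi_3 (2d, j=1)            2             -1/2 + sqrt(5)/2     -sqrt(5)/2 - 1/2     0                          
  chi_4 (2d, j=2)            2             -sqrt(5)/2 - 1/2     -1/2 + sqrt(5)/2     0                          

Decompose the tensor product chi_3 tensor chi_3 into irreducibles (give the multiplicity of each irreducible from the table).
chi_3 tensor chi_3 = chi_1 + chi_2 + chi_4 (all other irreducibles have multiplicity 0).

Proof sketch: The character of a tensor product is the pointwise product (chi_3 * chi_3)(C) = chi_3(C) * chi_3(C):
  {e}: (2)*(2), {r^1, r^4}: (-1/2 + sqrt(5)/2)*(-1/2 + sqrt(5)/2), {r^2, r^3}: (-sqrt(5)/2 - 1/2)*(-sqrt(5)/2 - 1/2), {s, sr, ..., sr^4}: (0)*(0)
so (chi_3 * chi_3) takes values
  {e} -> 4, {r^1, r^4} -> 3/2 - sqrt(5)/2, {r^2, r^3} -> sqrt(5)/2 + 3/2, {s, sr, ..., sr^4} -> 0.
Now take the inner product of this character with each irreducible chi from the table, <chi_3*chi_3, chi> = (1/10) sum_C |C| (chi_3*chi_3)(C) conj(chi(C)):
  <chi_3*chi_3, chi_1> = (1/10)[1*(4)*conj(1) + 2*(3/2 - sqrt(5)/2)*conj(1) + 2*(sqrt(5)/2 + 3/2)*conj(1) + 5*(0)*conj(1)]
      = (1/10)[(4) + (3 - sqrt(5)) + (sqrt(5) + 3) + (0)] = 10/10 = 1
  <chi_3*chi_3, chi_2> = (1/10)[1*(4)*conj(1) + 2*(3/2 - sqrt(5)/2)*conj(1) + 2*(sqrt(5)/2 + 3/2)*conj(1) + 5*(0)*conj(-1)]
      = (1/10)[(4) + (3 - sqrt(5)) + (sqrt(5) + 3) + (0)] = 10/10 = 1
  <chi_3*chi_3, chi_3> = (1/10)[1*(4)*conj(2) + 2*(3/2 - sqrt(5)/2)*conj(-1/2 + sqrt(5)/2) + 2*(sqrt(5)/2 + 3/2)*conj(-sqrt(5)/2 - 1/2) + 5*(0)*conj(0)]
      = (1/10)[(8) + (-4 + 2*sqrt(5)) + (-2*sqrt(5) - 4) + (0)] = 0/10 = 0
  <chi_3*chi_3, chi_4> = (1/10)[1*(4)*conj(2) + 2*(3/2 - sqrt(5)/2)*conj(-sqrt(5)/2 - 1/2) + 2*(sqrt(5)/2 + 3/2)*conj(-1/2 + sqrt(5)/2) + 5*(0)*conj(0)]
      = (1/10)[(8) + (1 - sqrt(5)) + (1 + sqrt(5)) + (0)] = 10/10 = 1
Hence the multiplicities are chi_1: 1, chi_2: 1, chi_4: 1. Dimension check: dim(chi_3)*dim(chi_3) = 2*2 = 4 and sum (mult * dim) = 1*1 + 1*1 + 1*2 = 4.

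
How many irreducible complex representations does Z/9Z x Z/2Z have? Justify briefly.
18

Justification: The number of irreducible complex representations of a finite group equals its number of conjugacy classes. Z/9Z x Z/2Z is abelian of order 18, so every element is its own conjugacy class: 18 classes, so Z/9Z x Z/2Z (order 18) has exactly 18 irreducible complex representations.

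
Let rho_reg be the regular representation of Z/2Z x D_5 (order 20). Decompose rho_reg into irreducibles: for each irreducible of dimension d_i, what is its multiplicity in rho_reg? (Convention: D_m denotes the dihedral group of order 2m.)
Each irreducible V_i of dimension d_i appears with multiplicity d_i, i.e. rho_reg = (direct sum over all irreducibles V_i) d_i V_i. The irreducible dimensions for Z/2Z x D_5 are 1, 1, 1, 1, 2, 2, 2, 2: 4 irreducibles of dimension 1, each with multiplicity 1; 4 irreducibles of dimension 2, each with multiplicity 2. Total dimension 4*1*1 + 4*2*2 = 20 = |G|.

Justification: General theorem: in the regular representation of a finite group G, each irreducible appears with multiplicity equal to its dimension. Check: dim(rho_reg) = sum d_i^2 = 1 + 1 + 1 + 1 + 4 + 4 + 4 + 4 = 20 = |G|.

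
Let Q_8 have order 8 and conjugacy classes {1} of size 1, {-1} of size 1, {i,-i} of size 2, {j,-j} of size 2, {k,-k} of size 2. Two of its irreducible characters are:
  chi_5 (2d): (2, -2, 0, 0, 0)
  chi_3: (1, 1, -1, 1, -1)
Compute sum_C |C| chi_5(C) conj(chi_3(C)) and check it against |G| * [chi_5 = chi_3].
Sum = 0; so <chi_5, chi_3> = 0 (distinct irreducibles are orthogonal).

Compute term by term over conjugacy classes (|C| * chi_5(C) * conj(chi_3(C))):
  1*(2)*conj(1) + 1*(-2)*conj(1) + 2*(0)*conj(-1) + 2*(0)*conj(1) + 2*(0)*conj(-1)
  = (2) + (-2) + (0) + (0) + (0)
  = 0.
Dividing by |G| = 8 gives 0/8 = 0, matching the row-orthogonality relation <chi_5, chi_3> = [chi_5 = chi_3].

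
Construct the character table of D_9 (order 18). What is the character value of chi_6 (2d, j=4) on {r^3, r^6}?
Conjugacy classes: {e} of size 1, {r^1, r^8} of size 2, {r^2, r^7} of size 2, {r^3, r^6} of size 2, {r^4, r^5} of size 2, {s, sr, ..., sr^8} of size 9.
Character table:
  irrep \ class              {e} (size 1)  {r^1, r^8} (size 2)  {r^2, r^7} (size 2)  {r^3, r^6} (size 2)  {r^4, r^5} (size 2)  {s, sr, ..., sr^8} (size 9)
  chi_1 (triv)               1             1                    1                    1                    1                    1                          
  chi_2 (sign: r->1, s->-1)  1             1                    1                    1                    1                    -1                         
  chi_3 (2d, j=1)            2             2*cos(2*pi/9)        2*cos(4*pi/9)        -1                   -2*cos(pi/9)         0                          
  chi_4 (2d, j=2)            2             2*cos(4*pi/9)        -2*cos(pi/9)         -1                   2*cos(2*pi/9)        0                          
  chi_5 (2d, j=3)            2             -1                   -1                   2                    -1                   0                          
  chi_6 (2d, j=4)            2             -2*cos(pi/9)         2*cos(2*pi/9)        -1                   2*cos(4*pi/9)        0                          

Spot check: chi_6 (2d, j=4) on {r^3, r^6} = -1.

Why: D_9 has order 2*9 = 18 with 6 conjugacy classes, hence 6 irreducibles. Sum of squared dims 1 + 1 + 4 + 4 + 4 + 4 = 18 = |G|. Linear characters come from the abelianisation; the 2-dimensional irreps have character r^k -> 2*cos(2*pi*j*k/9), reflections -> 0.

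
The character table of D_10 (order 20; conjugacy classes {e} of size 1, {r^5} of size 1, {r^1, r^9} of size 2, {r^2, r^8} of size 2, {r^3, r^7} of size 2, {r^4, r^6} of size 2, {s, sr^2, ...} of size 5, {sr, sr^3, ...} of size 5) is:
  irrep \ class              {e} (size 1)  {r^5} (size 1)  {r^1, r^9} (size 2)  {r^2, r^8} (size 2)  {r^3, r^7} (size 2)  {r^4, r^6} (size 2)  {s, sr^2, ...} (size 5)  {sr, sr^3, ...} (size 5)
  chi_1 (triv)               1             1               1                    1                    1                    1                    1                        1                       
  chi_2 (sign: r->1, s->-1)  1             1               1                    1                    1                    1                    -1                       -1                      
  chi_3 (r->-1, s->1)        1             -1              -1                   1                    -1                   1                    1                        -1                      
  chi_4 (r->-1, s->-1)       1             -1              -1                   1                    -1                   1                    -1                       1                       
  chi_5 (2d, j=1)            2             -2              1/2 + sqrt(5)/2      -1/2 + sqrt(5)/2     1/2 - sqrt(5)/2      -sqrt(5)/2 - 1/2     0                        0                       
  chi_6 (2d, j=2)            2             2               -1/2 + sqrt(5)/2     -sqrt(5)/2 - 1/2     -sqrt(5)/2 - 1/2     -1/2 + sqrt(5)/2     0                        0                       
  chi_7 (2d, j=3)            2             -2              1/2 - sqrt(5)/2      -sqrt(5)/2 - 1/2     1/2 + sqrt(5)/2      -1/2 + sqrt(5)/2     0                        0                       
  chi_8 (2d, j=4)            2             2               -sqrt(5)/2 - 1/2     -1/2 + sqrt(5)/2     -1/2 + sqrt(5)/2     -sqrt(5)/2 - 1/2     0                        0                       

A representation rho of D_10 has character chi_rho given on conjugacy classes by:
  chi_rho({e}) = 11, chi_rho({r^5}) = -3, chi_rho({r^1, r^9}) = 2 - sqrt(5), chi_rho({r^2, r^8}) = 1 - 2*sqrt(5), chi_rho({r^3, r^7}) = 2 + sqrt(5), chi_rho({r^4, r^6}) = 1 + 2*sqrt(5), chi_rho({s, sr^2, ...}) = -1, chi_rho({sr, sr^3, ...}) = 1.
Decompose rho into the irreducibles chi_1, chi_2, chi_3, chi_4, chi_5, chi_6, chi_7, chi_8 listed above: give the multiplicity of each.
Multiplicities: chi_1: 1, chi_2: 1, chi_3: 0, chi_4: 1, chi_5: 0, chi_6: 1, chi_7: 3, chi_8: 0.

Working: Use <chi_rho, chi> = (1/|G|) sum_C |C| * chi_rho(C) * conj(chi(C)) with |G| = 20 for each irreducible chi in the table:
  <chi_rho, chi_1> = (1/20)[1*(11)*conj(1) + 1*(-3)*conj(1) + 2*(2 - sqrt(5))*conj(1) + 2*(1 - 2*sqrt(5))*conj(1) + 2*(2 + sqrt(5))*conj(1) + 2*(1 + 2*sqrt(5))*conj(1) + 5*(-1)*conj(1) + 5*(1)*conj(1)]
      = (1/20)[(11) + (-3) + (4 - 2*sqrt(5)) + (2 - 4*sqrt(5)) + (4 + 2*sqrt(5)) + (2 + 4*sqrt(5)) + (-5) + (5)] = 20/20 = 1
  <chi_rho, chi_2> = (1/20)[1*(11)*conj(1) + 1*(-3)*conj(1) + 2*(2 - sqrt(5))*conj(1) + 2*(1 - 2*sqrt(5))*conj(1) + 2*(2 + sqrt(5))*conj(1) + 2*(1 + 2*sqrt(5))*conj(1) + 5*(-1)*conj(-1) + 5*(1)*conj(-1)]
      = (1/20)[(11) + (-3) + (4 - 2*sqrt(5)) + (2 - 4*sqrt(5)) + (4 + 2*sqrt(5)) + (2 + 4*sqrt(5)) + (5) + (-5)] = 20/20 = 1
  <chi_rho, chi_3> = (1/20)[1*(11)*conj(1) + 1*(-3)*conj(-1) + 2*(2 - sqrt(5))*conj(-1) + 2*(1 - 2*sqrt(5))*conj(1) + 2*(2 + sqrt(5))*conj(-1) + 2*(1 + 2*sqrt(5))*conj(1) + 5*(-1)*conj(1) + 5*(1)*conj(-1)]
      = (1/20)[(11) + (3) + (-4 + 2*sqrt(5)) + (2 - 4*sqrt(5)) + (-2*sqrt(5) - 4) + (2 + 4*sqrt(5)) + (-5) + (-5)] = 0/20 = 0
  <chi_rho, chi_4> = (1/20)[1*(11)*conj(1) + 1*(-3)*conj(-1) + 2*(2 - sqrt(5))*conj(-1) + 2*(1 - 2*sqrt(5))*conj(1) + 2*(2 + sqrt(5))*conj(-1) + 2*(1 + 2*sqrt(5))*conj(1) + 5*(-1)*conj(-1) + 5*(1)*conj(1)]
      = (1/20)[(11) + (3) + (-4 + 2*sqrt(5)) + (2 - 4*sqrt(5)) + (-2*sqrt(5) - 4) + (2 + 4*sqrt(5)) + (5) + (5)] = 20/20 = 1
  <chi_rho, chi_5> = (1/20)[1*(11)*conj(2) + 1*(-3)*conj(-2) + 2*(2 - sqrt(5))*conj(1/2 + sqrt(5)/2) + 2*(1 - 2*sqrt(5))*conj(-1/2 + sqrt(5)/2) + 2*(2 + sqrt(5))*conj(1/2 - sqrt(5)/2) + 2*(1 + 2*sqrt(5))*conj(-sqrt(5)/2 - 1/2) + 5*(-1)*conj(0) + 5*(1)*conj(0)]
      = (1/20)[(22) + (6) + (-3 + sqrt(5)) + (-11 + 3*sqrt(5)) + (-3 - sqrt(5)) + (-11 - 3*sqrt(5)) + (0) + (0)] = 0/20 = 0
  <chi_rho, chi_6> = (1/20)[1*(11)*conj(2) + 1*(-3)*conj(2) + 2*(2 - sqrt(5))*conj(-1/2 + sqrt(5)/2) + 2*(1 - 2*sqrt(5))*conj(-sqrt(5)/2 - 1/2) + 2*(2 + sqrt(5))*conj(-sqrt(5)/2 - 1/2) + 2*(1 + 2*sqrt(5))*conj(-1/2 + sqrt(5)/2) + 5*(-1)*conj(0) + 5*(1)*conj(0)]
      = (1/20)[(22) + (-6) + (-7 + 3*sqrt(5)) + (sqrt(5) + 9) + (-7 - 3*sqrt(5)) + (9 - sqrt(5)) + (0) + (0)] = 20/20 = 1
  <chi_rho, chi_7> = (1/20)[1*(11)*conj(2) + 1*(-3)*conj(-2) + 2*(2 - sqrt(5))*conj(1/2 - sqrt(5)/2) + 2*(1 - 2*sqrt(5))*conj(-sqrt(5)/2 - 1/2) + 2*(2 + sqrt(5))*conj(1/2 + sqrt(5)/2) + 2*(1 + 2*sqrt(5))*conj(-1/2 + sqrt(5)/2) + 5*(-1)*conj(0) + 5*(1)*conj(0)]
      = (1/20)[(22) + (6) + (7 - 3*sqrt(5)) + (sqrt(5) + 9) + (3*sqrt(5) + 7) + (9 - sqrt(5)) + (0) + (0)] = 60/20 = 3
  <chi_rho, chi_8> = (1/20)[1*(11)*conj(2) + 1*(-3)*conj(2) + 2*(2 - sqrt(5))*conj(-sqrt(5)/2 - 1/2) + 2*(1 - 2*sqrt(5))*conj(-1/2 + sqrt(5)/2) + 2*(2 + sqrt(5))*conj(-1/2 + sqrt(5)/2) + 2*(1 + 2*sqrt(5))*conj(-sqrt(5)/2 - 1/2) + 5*(-1)*conj(0) + 5*(1)*conj(0)]
      = (1/20)[(22) + (-6) + (3 - sqrt(5)) + (-11 + 3*sqrt(5)) + (sqrt(5) + 3) + (-11 - 3*sqrt(5)) + (0) + (0)] = 0/20 = 0
Dimension check: dim(rho) = sum (mult * dim) = 1*1 + 1*1 + 0*1 + 1*1 + 0*2 + 1*2 + 3*2 + 0*2 = 11 = chi_rho(e) = 11.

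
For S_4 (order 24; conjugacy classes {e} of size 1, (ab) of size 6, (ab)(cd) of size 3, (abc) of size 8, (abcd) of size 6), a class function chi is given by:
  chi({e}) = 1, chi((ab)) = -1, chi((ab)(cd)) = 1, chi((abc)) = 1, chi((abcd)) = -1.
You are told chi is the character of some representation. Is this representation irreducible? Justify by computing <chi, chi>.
Irreducible: <chi, chi> = 1.

Justification: <chi, chi> = (1/|G|) sum_C |C| * |chi(C)|^2 = (1/24)[1*|1|^2 + 6*|-1|^2 + 3*|1|^2 + 8*|1|^2 + 6*|-1|^2]
  = (1/24)[(1) + (6) + (3) + (8) + (6)] = 24/24 = 1.
A character is irreducible iff <chi, chi> = 1, so this representation is irreducible.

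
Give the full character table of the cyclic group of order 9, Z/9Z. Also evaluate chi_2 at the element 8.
Character table of Z/9Z (irreps indexed chi_0,...,chi_8 with chi_k(m) = zeta_9^(k*m), zeta_9 = exp(2*pi*i/9)):
  irrep \ class  {0} (size 1)  {1} (size 1)    {2} (size 1)    {3} (size 1)    {4} (size 1)    {5} (size 1)    {6} (size 1)    {7} (size 1)    {8} (size 1)  
  chi_0          1             1               1               1               1               1               1               1               1             
  chi_1          1             exp(2*I*pi/9)   exp(4*I*pi/9)   exp(2*I*pi/3)   exp(8*I*pi/9)   exp(-8*I*pi/9)  exp(-2*I*pi/3)  exp(-4*I*pi/9)  exp(-2*I*pi/9)
  chi_2          1             exp(4*I*pi/9)   exp(8*I*pi/9)   exp(-2*I*pi/3)  exp(-2*I*pi/9)  exp(2*I*pi/9)   exp(2*I*pi/3)   exp(-8*I*pi/9)  exp(-4*I*pi/9)
  chi_3          1             exp(2*I*pi/3)   exp(-2*I*pi/3)  1               exp(2*I*pi/3)   exp(-2*I*pi/3)  1               exp(2*I*pi/3)   exp(-2*I*pi/3)
  chi_4          1             exp(8*I*pi/9)   exp(-2*I*pi/9)  exp(2*I*pi/3)   exp(-4*I*pi/9)  exp(4*I*pi/9)   exp(-2*I*pi/3)  exp(2*I*pi/9)   exp(-8*I*pi/9)
  chi_5          1             exp(-8*I*pi/9)  exp(2*I*pi/9)   exp(-2*I*pi/3)  exp(4*I*pi/9)   exp(-4*I*pi/9)  exp(2*I*pi/3)   exp(-2*I*pi/9)  exp(8*I*pi/9) 
  chi_6          1             exp(-2*I*pi/3)  exp(2*I*pi/3)   1               exp(-2*I*pi/3)  exp(2*I*pi/3)   1               exp(-2*I*pi/3)  exp(2*I*pi/3) 
  chi_7          1             exp(-4*I*pi/9)  exp(-8*I*pi/9)  exp(2*I*pi/3)   exp(2*I*pi/9)   exp(-2*I*pi/9)  exp(-2*I*pi/3)  exp(8*I*pi/9)   exp(4*I*pi/9) 
  chi_8          1             exp(-2*I*pi/9)  exp(-4*I*pi/9)  exp(-2*I*pi/3)  exp(-8*I*pi/9)  exp(8*I*pi/9)   exp(2*I*pi/3)   exp(4*I*pi/9)   exp(2*I*pi/9) 

Spot check: chi_2(8) = zeta_9^(2*8) = zeta_9^16 = exp(-4*I*pi/9).

Details: Z/9Z is abelian, so all 9 irreducible complex representations are 1-dimensional. They are given by chi_k(m) = zeta_9^(k*m) for k = 0,...,8. Row orthogonality: sum_m chi_k(m) conj(chi_l(m)) = 9 * [k = l].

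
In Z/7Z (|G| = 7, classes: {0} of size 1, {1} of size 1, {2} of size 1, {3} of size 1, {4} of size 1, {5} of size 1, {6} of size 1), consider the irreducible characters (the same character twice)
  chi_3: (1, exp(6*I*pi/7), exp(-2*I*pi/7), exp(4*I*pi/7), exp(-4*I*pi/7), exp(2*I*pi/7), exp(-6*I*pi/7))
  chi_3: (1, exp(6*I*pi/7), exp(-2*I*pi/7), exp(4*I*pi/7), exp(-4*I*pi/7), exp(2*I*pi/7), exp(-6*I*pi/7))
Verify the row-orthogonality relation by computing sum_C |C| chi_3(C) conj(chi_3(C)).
Sum = 7 = |G| = 7; so <chi_3, chi_3> = 1 (norm-1 confirms irreducibility).

Explanation: Compute term by term over conjugacy classes (|C| * chi_3(C) * conj(chi_3(C))):
  1*(1)*conj(1) + 1*(exp(6*I*pi/7))*conj(exp(6*I*pi/7)) + 1*(exp(-2*I*pi/7))*conj(exp(-2*I*pi/7)) + 1*(exp(4*I*pi/7))*conj(exp(4*I*pi/7)) + 1*(exp(-4*I*pi/7))*conj(exp(-4*I*pi/7)) + 1*(exp(2*I*pi/7))*conj(exp(2*I*pi/7)) + 1*(exp(-6*I*pi/7))*conj(exp(-6*I*pi/7))
  = (1) + (1) + (1) + (1) + (1) + (1) + (1)
  = 7.
(Exp terms are combined using exp(i*s)*conj(exp(i*t)) = exp(i*(s-t)), and sums of them are collapsed using the identity that for every m > 1 the m distinct m-th roots of unity sum to 0, e.g. 1 + exp(2*I*pi/3) + exp(-2*I*pi/3) = 0.)
Dividing by |G| = 7 gives 7/7 = 1, matching the row-orthogonality relation <chi_3, chi_3> = [chi_3 = chi_3].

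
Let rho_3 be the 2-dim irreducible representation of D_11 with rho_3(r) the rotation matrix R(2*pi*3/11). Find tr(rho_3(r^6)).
chi_{rho_3}(r^6) = 2*cos(2*pi*3*6/11) = -2*cos(3*pi/11)

Argument: rho_3(r^6) is rotation by angle 2*pi*3*6/11, whose trace is 2*cos(2*pi*3*6/11) = -2*cos(3*pi/11).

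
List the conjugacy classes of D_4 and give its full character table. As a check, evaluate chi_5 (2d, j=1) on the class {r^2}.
Conjugacy classes: {e} of size 1, {r^2} of size 1, {r^1, r^3} of size 2, {s, sr^2, ...} of size 2, {sr, sr^3, ...} of size 2.
Character table:
  irrep \ class              {e} (size 1)  {r^2} (size 1)  {r^1, r^3} (size 2)  {s, sr^2, ...} (size 2)  {sr, sr^3, ...} (size 2)
  chi_1 (triv)               1             1               1                    1                        1                       
  chi_2 (sign: r->1, s->-1)  1             1               1                    -1                       -1                      
  chi_3 (r->-1, s->1)        1             1               -1                   1                        -1                      
  chi_4 (r->-1, s->-1)       1             1               -1                   -1                       1                       
  chi_5 (2d, j=1)            2             -2              0                    0                        0                       

Spot check: chi_5 (2d, j=1) on {r^2} = -2.

Solution. D_4 has order 2*4 = 8 with 5 conjugacy classes, hence 5 irreducibles. Sum of squared dims 1 + 1 + 1 + 1 + 4 = 8 = |G|. Linear characters come from the abelianisation; the 2-dimensional irreps have character r^k -> 2*cos(2*pi*j*k/4), reflections -> 0.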